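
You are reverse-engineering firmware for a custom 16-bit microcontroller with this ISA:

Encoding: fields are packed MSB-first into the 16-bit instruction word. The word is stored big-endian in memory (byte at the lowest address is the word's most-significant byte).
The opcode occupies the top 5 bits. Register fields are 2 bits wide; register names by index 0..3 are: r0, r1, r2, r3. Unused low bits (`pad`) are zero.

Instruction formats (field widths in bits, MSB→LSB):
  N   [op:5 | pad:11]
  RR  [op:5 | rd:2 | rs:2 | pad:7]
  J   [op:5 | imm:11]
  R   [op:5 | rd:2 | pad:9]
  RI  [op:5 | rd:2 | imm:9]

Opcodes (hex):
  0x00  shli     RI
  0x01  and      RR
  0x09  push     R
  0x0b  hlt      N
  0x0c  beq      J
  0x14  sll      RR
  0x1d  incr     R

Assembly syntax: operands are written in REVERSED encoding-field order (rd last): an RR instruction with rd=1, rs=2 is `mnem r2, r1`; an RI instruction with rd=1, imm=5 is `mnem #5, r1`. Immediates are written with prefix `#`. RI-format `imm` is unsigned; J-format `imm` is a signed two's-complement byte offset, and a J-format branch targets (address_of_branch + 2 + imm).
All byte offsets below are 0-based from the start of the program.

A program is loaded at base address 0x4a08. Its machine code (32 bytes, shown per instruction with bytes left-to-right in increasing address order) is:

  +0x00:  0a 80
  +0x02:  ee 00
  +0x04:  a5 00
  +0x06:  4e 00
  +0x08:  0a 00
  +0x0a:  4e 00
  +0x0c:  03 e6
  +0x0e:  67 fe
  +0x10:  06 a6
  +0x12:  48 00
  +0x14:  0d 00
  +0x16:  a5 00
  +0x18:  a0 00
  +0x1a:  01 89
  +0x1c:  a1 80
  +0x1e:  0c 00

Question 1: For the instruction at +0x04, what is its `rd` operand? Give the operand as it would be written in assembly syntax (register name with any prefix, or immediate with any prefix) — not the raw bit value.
r2

@+04  big-endian(a5 00) = 0xa500
  op=0xa500>>11=0x14 ⇒ sll (RR)
  rd@[10:9]=0x2 ⇒ r2
  rs@[8:7]=0x2 ⇒ r2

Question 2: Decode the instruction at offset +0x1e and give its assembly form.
and r0, r2

[1e] 0c 00 → 0x0c00
  opcode bits[15:11]=0x1: and/RR
  rd@[10:9]=0x2 ⇒ r2
  rs@[8:7]=0x0 ⇒ r0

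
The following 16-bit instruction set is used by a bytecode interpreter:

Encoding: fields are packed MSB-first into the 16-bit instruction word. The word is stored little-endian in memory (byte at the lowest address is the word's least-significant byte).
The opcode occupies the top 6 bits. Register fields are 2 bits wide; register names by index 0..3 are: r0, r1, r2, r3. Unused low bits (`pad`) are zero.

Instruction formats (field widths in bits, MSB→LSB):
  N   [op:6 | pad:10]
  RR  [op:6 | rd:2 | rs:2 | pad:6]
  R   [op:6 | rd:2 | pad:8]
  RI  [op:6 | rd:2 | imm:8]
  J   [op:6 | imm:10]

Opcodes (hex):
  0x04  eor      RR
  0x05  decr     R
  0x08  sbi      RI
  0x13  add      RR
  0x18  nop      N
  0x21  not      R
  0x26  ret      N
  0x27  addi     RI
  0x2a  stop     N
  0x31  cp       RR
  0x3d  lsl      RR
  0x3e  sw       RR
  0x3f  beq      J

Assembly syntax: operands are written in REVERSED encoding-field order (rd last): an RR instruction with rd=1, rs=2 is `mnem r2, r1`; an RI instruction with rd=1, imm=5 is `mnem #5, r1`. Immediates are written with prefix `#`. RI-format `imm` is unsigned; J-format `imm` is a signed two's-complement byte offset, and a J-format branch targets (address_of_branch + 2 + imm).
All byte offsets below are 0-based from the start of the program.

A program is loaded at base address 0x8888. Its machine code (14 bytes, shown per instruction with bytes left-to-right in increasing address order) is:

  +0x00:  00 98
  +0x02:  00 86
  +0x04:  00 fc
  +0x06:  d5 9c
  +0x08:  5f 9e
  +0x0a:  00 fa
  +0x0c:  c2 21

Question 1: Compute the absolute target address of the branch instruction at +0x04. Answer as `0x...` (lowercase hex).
@+04  little-endian(00 fc) = 0xfc00
  top 6b → 0x3f → beq [J]
  [9:0] imm=0 = #0
  target = base 0x8888 + off 0x04 + 2 + imm 0 = 0x888e

0x888e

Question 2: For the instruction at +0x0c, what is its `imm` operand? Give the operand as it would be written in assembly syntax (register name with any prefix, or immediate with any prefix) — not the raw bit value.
@+0c  little-endian(c2 21) = 0x21c2
  opcode bits[15:10]=0x8: sbi/RI
  rd: (w>>8)&0x3=0x1 → r1
  imm: (w>>0)&0xff=0xc2 → #194

#194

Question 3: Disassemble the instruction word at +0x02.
+0x02: 00 86 ⇒ word 0x8600 (little)
  top 6b → 0x21 → not [R]
  [9:8] rd=2 = r2

not r2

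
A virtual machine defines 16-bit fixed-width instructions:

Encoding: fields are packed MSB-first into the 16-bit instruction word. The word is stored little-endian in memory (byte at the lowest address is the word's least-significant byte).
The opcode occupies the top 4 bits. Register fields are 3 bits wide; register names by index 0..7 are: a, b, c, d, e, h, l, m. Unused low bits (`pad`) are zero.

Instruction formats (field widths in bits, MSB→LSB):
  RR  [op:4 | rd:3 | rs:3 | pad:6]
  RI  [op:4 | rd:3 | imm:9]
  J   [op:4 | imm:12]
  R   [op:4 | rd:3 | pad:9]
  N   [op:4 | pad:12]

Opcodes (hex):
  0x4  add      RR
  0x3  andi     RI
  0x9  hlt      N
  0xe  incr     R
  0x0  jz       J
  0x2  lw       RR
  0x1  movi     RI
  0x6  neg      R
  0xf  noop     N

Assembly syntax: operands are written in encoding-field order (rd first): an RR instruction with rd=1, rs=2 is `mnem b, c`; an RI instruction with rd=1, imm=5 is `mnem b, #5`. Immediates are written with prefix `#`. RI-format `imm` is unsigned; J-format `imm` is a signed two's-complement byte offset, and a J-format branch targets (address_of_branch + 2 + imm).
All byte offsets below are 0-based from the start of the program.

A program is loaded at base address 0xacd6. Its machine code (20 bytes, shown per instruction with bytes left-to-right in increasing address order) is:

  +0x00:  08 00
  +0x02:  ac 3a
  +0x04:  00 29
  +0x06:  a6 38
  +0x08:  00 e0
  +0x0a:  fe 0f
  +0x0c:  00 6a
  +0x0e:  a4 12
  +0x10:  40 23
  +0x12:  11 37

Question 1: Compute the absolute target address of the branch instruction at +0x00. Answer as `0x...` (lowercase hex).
0xace0

+0x00: 08 00 ⇒ word 0x0008 (little)
  opcode bits[15:12]=0x0: jz/J
  [11:0] imm=8 = #8
  target = base 0xacd6 + off 0x00 + 2 + imm 8 = 0xace0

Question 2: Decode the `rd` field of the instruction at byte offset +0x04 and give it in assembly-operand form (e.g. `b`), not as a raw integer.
e

@+04  little-endian(00 29) = 0x2900
  opcode bits[15:12]=0x2: lw/RR
  rd@[11:9]=0x4 ⇒ e
  rs@[8:6]=0x4 ⇒ e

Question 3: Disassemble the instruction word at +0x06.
@+06  little-endian(a6 38) = 0x38a6
  top 4b → 0x3 → andi [RI]
  rd: (w>>9)&0x7=0x4 → e
  imm: (w>>0)&0x1ff=0xa6 → #166

andi e, #166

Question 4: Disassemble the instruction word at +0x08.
[08] 00 e0 → 0xe000
  opcode bits[15:12]=0xe: incr/R
  rd: (w>>9)&0x7=0x0 → a

incr a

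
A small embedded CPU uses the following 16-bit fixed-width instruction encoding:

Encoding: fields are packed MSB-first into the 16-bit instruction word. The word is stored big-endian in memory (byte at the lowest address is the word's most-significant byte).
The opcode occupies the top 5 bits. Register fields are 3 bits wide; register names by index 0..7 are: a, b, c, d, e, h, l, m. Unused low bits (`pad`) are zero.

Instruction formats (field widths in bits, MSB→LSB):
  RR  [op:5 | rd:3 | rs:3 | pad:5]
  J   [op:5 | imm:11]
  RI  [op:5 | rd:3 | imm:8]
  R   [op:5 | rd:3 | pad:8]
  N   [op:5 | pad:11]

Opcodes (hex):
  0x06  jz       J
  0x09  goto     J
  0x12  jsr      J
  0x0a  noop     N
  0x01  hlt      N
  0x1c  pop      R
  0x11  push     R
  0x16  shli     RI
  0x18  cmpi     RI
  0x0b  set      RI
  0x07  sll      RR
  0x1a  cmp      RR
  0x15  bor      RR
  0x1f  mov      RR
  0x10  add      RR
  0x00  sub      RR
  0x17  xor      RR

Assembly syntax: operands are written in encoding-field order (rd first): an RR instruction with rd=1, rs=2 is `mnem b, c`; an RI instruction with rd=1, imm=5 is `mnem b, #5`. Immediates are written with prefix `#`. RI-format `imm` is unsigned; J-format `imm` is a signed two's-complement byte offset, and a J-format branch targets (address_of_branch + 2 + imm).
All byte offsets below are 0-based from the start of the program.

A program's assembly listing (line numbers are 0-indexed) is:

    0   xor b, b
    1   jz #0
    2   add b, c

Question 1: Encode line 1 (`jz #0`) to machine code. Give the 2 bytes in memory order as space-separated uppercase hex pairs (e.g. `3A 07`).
30 00

L1: jz op=0x6:5|imm=0:11 ⇒ 0x3000 ⇒ big 30 00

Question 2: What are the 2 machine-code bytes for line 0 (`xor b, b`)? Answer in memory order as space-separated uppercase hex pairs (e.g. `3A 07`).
L0: xor op=0x17:5|rd=1:3|rs=1:3|pad=0:5 ⇒ 0xb920 ⇒ big b9 20

B9 20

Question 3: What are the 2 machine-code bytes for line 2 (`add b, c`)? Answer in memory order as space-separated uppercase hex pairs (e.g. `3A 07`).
line 2 (add): pack op=0x10:5|rd=1:3|rs=2:3|pad=0:5 = 0x8140; big→ 81 40

81 40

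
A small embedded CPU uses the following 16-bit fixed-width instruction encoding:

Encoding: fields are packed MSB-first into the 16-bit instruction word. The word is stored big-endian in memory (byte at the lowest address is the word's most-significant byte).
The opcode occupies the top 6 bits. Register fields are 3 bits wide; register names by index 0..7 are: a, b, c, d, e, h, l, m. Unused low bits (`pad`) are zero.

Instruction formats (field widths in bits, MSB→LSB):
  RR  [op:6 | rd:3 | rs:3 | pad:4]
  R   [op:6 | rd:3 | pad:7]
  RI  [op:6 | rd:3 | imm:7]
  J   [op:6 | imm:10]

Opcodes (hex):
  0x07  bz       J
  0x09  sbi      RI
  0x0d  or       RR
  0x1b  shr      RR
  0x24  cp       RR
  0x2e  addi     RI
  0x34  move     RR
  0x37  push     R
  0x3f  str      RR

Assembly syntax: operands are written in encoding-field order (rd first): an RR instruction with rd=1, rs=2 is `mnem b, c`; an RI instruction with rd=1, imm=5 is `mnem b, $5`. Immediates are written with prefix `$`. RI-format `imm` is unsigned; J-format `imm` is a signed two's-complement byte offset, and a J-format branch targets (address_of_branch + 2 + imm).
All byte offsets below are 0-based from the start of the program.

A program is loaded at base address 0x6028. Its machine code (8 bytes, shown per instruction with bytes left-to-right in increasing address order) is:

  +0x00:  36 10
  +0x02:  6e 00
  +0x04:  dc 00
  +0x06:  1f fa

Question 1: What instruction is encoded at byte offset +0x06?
bz $-6

@+06  big-endian(1f fa) = 0x1ffa
  top 6b → 0x7 → bz [J]
  imm: (w>>0)&0x3ff=0x3fa (s10→-6) → $-6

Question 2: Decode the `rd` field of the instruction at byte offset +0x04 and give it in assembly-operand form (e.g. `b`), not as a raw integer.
off 0x04: read dc 00 as big → 0xdc00
  op=0xdc00>>10=0x37 ⇒ push (R)
  rd@[9:7]=0x0 ⇒ a

a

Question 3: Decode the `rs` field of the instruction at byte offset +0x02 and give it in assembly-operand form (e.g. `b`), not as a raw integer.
+0x02: 6e 00 ⇒ word 0x6e00 (big)
  top 6b → 0x1b → shr [RR]
  [9:7] rd=4 = e
  [6:4] rs=0 = a

a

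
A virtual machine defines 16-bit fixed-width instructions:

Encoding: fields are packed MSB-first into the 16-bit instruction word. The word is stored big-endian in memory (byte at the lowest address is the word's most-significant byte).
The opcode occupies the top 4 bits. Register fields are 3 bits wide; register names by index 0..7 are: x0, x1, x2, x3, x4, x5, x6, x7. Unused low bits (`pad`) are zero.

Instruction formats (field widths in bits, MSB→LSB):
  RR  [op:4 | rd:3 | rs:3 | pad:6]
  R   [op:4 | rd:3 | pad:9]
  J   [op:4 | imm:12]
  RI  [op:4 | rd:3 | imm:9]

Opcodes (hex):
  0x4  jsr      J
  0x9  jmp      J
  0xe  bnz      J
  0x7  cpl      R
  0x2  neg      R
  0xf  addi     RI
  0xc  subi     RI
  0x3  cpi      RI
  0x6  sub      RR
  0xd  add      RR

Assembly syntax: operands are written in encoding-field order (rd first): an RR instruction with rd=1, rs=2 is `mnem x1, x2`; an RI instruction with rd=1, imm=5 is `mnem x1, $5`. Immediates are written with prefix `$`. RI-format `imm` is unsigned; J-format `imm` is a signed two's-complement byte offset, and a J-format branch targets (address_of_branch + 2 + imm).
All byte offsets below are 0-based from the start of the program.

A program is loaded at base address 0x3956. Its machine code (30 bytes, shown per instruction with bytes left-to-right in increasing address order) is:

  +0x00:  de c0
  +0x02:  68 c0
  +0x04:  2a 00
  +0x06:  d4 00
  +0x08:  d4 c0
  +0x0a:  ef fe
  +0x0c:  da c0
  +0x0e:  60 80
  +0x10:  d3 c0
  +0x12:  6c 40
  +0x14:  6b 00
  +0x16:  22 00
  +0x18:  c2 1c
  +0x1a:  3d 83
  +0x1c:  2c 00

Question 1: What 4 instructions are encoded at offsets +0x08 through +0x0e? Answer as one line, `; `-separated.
off 0x08: read d4 c0 as big → 0xd4c0
  opcode bits[15:12]=0xd: add/RR
  rd@[11:9]=0x2 ⇒ x2
  rs@[8:6]=0x3 ⇒ x3
off 0x0a: read ef fe as big → 0xeffe
  opcode bits[15:12]=0xe: bnz/J
  imm@[11:0]=0xffe (s12→-2) ⇒ $-2
off 0x0c: read da c0 as big → 0xdac0
  opcode bits[15:12]=0xd: add/RR
  rd@[11:9]=0x5 ⇒ x5
  rs@[8:6]=0x3 ⇒ x3
off 0x0e: read 60 80 as big → 0x6080
  opcode bits[15:12]=0x6: sub/RR
  rd@[11:9]=0x0 ⇒ x0
  rs@[8:6]=0x2 ⇒ x2

add x2, x3; bnz $-2; add x5, x3; sub x0, x2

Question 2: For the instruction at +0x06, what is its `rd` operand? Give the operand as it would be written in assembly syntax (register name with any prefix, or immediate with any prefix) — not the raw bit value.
x2

[06] d4 00 → 0xd400
  op=0xd400>>12=0xd ⇒ add (RR)
  [11:9] rd=2 = x2
  [8:6] rs=0 = x0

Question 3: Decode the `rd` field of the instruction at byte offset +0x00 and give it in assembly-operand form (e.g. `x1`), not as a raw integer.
[00] de c0 → 0xdec0
  op=0xdec0>>12=0xd ⇒ add (RR)
  rd@[11:9]=0x7 ⇒ x7
  rs@[8:6]=0x3 ⇒ x3

x7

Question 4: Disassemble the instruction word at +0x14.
@+14  big-endian(6b 00) = 0x6b00
  top 4b → 0x6 → sub [RR]
  rd: (w>>9)&0x7=0x5 → x5
  rs: (w>>6)&0x7=0x4 → x4

sub x5, x4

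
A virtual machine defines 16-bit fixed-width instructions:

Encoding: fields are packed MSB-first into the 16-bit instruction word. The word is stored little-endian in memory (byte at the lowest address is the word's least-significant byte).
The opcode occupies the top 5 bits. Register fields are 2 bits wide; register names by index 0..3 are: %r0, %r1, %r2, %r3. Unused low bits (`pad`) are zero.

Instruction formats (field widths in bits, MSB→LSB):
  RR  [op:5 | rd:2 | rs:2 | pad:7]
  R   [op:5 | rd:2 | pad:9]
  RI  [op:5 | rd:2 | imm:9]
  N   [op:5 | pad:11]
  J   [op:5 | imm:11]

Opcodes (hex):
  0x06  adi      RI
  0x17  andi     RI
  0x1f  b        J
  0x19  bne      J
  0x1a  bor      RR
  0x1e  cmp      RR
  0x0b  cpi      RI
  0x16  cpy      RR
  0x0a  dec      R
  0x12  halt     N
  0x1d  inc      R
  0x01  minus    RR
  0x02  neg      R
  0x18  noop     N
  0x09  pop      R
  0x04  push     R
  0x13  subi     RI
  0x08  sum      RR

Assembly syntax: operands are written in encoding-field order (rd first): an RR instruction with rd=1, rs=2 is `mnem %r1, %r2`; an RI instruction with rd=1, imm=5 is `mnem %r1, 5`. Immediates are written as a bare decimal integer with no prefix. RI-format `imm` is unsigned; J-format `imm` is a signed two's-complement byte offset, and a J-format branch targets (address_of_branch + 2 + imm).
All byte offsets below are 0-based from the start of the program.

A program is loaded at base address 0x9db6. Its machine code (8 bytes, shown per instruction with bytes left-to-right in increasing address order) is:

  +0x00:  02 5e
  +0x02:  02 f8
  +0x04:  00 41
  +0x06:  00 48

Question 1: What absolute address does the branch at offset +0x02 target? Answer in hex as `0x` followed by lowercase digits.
0x9dbc

off 0x02: read 02 f8 as little → 0xf802
  opcode bits[15:11]=0x1f: b/J
  [10:0] imm=2 = 2
  target = base 0x9db6 + off 0x02 + 2 + imm 2 = 0x9dbc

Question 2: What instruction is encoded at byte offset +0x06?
pop %r0

off 0x06: read 00 48 as little → 0x4800
  top 5b → 0x9 → pop [R]
  rd: (w>>9)&0x3=0x0 → %r0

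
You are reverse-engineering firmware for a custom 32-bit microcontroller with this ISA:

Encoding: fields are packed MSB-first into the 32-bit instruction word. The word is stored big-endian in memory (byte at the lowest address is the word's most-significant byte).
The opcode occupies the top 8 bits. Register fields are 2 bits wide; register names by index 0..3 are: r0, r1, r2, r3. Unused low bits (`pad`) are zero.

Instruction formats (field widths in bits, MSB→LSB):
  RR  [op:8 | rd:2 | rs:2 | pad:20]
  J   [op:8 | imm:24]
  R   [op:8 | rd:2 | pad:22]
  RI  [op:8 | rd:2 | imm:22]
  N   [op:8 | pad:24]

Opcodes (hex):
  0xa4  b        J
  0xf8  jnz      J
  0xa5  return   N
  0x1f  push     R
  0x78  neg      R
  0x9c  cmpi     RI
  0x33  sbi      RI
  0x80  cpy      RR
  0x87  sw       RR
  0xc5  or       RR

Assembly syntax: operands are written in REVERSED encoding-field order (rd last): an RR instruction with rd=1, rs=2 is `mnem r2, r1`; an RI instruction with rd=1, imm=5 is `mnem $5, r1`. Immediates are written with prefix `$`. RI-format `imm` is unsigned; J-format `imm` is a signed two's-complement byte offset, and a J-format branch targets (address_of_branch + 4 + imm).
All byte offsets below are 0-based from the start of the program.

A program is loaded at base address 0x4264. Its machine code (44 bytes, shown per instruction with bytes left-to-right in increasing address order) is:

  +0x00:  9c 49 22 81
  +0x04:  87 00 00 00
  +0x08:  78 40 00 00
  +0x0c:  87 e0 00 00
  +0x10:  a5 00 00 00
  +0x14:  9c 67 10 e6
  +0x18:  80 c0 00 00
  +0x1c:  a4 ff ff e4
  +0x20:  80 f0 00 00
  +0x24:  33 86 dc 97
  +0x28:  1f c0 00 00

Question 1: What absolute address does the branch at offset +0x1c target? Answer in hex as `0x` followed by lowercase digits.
+0x1c: a4 ff ff e4 ⇒ word 0xa4ffffe4 (big)
  op=0xa4ffffe4>>24=0xa4 ⇒ b (J)
  imm: (w>>0)&0xffffff=0xffffe4 (s24→-28) → $-28
  target = base 0x4264 + off 0x1c + 4 + imm -28 = 0x4268

0x4268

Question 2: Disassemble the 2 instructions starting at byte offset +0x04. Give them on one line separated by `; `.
off 0x04: read 87 00 00 00 as big → 0x87000000
  op=0x87000000>>24=0x87 ⇒ sw (RR)
  [23:22] rd=0 = r0
  [21:20] rs=0 = r0
off 0x08: read 78 40 00 00 as big → 0x78400000
  op=0x78400000>>24=0x78 ⇒ neg (R)
  [23:22] rd=1 = r1

sw r0, r0; neg r1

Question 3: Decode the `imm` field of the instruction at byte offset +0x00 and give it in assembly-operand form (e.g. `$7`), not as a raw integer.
$598657

+0x00: 9c 49 22 81 ⇒ word 0x9c492281 (big)
  opcode bits[31:24]=0x9c: cmpi/RI
  rd: (w>>22)&0x3=0x1 → r1
  imm: (w>>0)&0x3fffff=0x92281 → $598657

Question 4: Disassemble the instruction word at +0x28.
@+28  big-endian(1f c0 00 00) = 0x1fc00000
  opcode bits[31:24]=0x1f: push/R
  rd@[23:22]=0x3 ⇒ r3

push r3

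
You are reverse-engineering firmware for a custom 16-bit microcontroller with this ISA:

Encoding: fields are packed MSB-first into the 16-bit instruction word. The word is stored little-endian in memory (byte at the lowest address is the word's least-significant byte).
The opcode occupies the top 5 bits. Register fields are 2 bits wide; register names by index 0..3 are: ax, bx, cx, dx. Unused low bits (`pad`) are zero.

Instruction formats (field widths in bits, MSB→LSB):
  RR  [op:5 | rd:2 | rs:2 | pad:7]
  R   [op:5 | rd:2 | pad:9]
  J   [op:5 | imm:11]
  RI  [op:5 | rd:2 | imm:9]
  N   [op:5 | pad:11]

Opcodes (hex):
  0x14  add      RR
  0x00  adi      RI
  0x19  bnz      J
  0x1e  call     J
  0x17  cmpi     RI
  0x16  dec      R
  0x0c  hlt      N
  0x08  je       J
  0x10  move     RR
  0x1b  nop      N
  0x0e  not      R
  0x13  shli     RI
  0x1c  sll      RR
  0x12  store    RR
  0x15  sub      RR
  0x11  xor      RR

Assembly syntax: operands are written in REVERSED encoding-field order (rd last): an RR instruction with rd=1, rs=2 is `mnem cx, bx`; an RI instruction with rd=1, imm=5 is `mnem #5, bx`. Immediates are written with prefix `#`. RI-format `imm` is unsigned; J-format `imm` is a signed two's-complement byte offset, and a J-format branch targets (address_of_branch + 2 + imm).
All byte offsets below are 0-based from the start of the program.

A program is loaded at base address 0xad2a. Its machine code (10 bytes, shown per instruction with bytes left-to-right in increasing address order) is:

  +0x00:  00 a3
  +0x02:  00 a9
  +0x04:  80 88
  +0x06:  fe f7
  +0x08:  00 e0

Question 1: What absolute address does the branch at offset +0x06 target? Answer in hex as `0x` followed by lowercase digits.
0xad30

@+06  little-endian(fe f7) = 0xf7fe
  top 5b → 0x1e → call [J]
  imm: (w>>0)&0x7ff=0x7fe (s11→-2) → #-2
  target = base 0xad2a + off 0x06 + 2 + imm -2 = 0xad30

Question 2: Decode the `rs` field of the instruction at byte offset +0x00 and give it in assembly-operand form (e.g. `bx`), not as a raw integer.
off 0x00: read 00 a3 as little → 0xa300
  opcode bits[15:11]=0x14: add/RR
  rd@[10:9]=0x1 ⇒ bx
  rs@[8:7]=0x2 ⇒ cx

cx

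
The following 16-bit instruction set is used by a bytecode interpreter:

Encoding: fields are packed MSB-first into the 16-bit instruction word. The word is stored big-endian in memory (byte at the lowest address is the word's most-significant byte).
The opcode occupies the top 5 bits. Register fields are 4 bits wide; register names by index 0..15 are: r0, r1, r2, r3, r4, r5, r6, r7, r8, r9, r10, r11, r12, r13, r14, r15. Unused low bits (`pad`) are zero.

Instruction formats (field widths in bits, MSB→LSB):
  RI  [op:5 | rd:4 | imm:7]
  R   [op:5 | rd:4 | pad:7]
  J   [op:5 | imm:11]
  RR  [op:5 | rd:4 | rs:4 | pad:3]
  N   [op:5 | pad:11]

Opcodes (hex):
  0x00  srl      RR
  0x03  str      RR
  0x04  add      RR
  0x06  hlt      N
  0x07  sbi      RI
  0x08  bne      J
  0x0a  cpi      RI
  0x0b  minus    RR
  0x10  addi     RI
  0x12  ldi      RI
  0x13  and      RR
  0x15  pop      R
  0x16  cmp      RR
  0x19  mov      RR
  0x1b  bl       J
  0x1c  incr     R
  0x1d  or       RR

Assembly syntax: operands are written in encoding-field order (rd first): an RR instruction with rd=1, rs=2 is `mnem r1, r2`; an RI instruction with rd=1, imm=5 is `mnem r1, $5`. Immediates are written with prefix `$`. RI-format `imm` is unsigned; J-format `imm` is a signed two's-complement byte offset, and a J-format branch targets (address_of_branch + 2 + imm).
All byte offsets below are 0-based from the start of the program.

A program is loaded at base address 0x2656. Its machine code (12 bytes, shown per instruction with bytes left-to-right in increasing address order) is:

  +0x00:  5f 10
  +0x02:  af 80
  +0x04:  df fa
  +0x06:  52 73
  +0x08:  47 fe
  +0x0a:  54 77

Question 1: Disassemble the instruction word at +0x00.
minus r14, r2

@+00  big-endian(5f 10) = 0x5f10
  top 5b → 0xb → minus [RR]
  rd: (w>>7)&0xf=0xe → r14
  rs: (w>>3)&0xf=0x2 → r2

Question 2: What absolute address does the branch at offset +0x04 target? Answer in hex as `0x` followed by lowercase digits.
off 0x04: read df fa as big → 0xdffa
  op=0xdffa>>11=0x1b ⇒ bl (J)
  imm@[10:0]=0x7fa (s11→-6) ⇒ $-6
  target = base 0x2656 + off 0x04 + 2 + imm -6 = 0x2656

0x2656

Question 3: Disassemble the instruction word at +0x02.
@+02  big-endian(af 80) = 0xaf80
  op=0xaf80>>11=0x15 ⇒ pop (R)
  rd: (w>>7)&0xf=0xf → r15

pop r15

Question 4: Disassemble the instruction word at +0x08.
off 0x08: read 47 fe as big → 0x47fe
  top 5b → 0x8 → bne [J]
  imm@[10:0]=0x7fe (s11→-2) ⇒ $-2

bne $-2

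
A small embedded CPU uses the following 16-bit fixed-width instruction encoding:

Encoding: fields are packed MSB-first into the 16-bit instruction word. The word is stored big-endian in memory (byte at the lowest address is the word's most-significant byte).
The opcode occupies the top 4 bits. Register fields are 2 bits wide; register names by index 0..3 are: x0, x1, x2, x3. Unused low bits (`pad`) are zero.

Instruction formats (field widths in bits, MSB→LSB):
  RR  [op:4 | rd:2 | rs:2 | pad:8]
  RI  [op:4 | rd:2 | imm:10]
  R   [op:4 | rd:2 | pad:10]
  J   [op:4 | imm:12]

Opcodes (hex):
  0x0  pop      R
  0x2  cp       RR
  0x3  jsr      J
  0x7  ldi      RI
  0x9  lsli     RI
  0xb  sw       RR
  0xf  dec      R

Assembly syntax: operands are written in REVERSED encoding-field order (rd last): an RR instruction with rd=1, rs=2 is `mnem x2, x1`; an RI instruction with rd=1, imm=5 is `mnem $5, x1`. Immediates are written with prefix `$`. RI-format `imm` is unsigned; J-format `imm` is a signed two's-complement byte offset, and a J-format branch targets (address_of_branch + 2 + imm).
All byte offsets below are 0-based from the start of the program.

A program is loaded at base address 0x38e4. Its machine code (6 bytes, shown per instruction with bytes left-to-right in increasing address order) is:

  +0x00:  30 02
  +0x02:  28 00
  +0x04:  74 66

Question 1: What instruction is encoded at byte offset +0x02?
@+02  big-endian(28 00) = 0x2800
  opcode bits[15:12]=0x2: cp/RR
  rd@[11:10]=0x2 ⇒ x2
  rs@[9:8]=0x0 ⇒ x0

cp x0, x2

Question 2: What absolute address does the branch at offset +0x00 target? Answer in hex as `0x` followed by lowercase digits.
@+00  big-endian(30 02) = 0x3002
  top 4b → 0x3 → jsr [J]
  imm@[11:0]=0x2 ⇒ $2
  target = base 0x38e4 + off 0x00 + 2 + imm 2 = 0x38e8

0x38e8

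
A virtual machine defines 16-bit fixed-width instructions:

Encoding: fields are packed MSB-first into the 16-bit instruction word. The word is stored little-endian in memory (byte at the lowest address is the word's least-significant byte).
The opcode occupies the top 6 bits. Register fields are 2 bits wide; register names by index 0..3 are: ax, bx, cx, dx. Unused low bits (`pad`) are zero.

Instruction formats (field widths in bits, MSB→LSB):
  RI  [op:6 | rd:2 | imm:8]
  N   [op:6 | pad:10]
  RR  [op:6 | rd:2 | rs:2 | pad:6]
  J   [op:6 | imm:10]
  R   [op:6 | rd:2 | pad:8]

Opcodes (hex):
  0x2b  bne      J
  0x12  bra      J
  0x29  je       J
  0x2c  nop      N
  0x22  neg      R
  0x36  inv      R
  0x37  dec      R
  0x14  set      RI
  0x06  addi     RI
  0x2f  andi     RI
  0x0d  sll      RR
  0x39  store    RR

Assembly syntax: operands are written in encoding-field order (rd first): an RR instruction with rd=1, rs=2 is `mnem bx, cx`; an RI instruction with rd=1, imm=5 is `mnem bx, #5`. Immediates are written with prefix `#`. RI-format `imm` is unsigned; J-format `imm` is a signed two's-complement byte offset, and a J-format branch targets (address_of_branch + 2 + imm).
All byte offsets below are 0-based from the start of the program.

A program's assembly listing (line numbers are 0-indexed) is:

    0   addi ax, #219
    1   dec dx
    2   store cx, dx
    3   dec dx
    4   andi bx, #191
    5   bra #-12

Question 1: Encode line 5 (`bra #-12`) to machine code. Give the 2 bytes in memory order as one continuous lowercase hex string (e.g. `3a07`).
f44b

line 5 (bra): pack op=0x12:6|imm=-12:10 = 0x4bf4; little→ f4 4b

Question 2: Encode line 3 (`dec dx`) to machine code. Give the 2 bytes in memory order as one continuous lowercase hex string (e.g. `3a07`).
L3: dec op=0x37:6|rd=3:2|pad=0:8 ⇒ 0xdf00 ⇒ little 00 df

00df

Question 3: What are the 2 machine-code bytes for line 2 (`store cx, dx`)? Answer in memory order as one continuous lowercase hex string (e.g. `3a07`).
L2: store op=0x39:6|rd=2:2|rs=3:2|pad=0:6 ⇒ 0xe6c0 ⇒ little c0 e6

c0e6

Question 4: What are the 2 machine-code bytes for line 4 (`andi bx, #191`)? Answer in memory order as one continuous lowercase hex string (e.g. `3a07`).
bfbd

line 4 (andi): pack op=0x2f:6|rd=1:2|imm=191:8 = 0xbdbf; little→ bf bd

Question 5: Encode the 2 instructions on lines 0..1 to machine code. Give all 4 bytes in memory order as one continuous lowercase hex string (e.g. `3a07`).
L0: addi op=0x6:6|rd=0:2|imm=219:8 ⇒ 0x18db ⇒ little db 18
L1: dec op=0x37:6|rd=3:2|pad=0:8 ⇒ 0xdf00 ⇒ little 00 df

db1800df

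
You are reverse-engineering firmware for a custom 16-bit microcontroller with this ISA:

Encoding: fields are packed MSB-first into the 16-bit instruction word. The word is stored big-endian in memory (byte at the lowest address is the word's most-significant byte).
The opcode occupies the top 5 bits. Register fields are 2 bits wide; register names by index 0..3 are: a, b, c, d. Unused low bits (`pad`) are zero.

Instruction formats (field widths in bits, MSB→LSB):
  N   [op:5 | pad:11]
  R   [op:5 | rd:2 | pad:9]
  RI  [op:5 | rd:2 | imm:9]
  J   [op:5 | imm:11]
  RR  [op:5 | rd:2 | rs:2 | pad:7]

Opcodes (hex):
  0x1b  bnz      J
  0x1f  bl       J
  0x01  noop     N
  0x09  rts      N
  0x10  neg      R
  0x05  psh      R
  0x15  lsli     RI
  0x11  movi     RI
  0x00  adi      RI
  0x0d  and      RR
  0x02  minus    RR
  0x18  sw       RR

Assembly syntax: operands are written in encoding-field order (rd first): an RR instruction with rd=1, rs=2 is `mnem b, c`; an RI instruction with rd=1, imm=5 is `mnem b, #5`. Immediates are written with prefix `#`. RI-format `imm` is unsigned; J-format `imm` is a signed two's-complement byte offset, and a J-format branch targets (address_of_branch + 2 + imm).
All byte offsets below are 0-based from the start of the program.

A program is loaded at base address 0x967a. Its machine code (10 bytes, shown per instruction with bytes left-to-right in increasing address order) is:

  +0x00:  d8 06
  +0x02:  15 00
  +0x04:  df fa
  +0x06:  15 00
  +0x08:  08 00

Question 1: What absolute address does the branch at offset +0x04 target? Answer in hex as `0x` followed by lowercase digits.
off 0x04: read df fa as big → 0xdffa
  top 5b → 0x1b → bnz [J]
  imm@[10:0]=0x7fa (s11→-6) ⇒ #-6
  target = base 0x967a + off 0x04 + 2 + imm -6 = 0x967a

0x967a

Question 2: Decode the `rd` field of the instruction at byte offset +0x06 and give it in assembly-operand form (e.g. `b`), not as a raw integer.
c

@+06  big-endian(15 00) = 0x1500
  top 5b → 0x2 → minus [RR]
  rd: (w>>9)&0x3=0x2 → c
  rs: (w>>7)&0x3=0x2 → c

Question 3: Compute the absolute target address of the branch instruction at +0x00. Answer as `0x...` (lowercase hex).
0x9682

+0x00: d8 06 ⇒ word 0xd806 (big)
  top 5b → 0x1b → bnz [J]
  imm@[10:0]=0x6 ⇒ #6
  target = base 0x967a + off 0x00 + 2 + imm 6 = 0x9682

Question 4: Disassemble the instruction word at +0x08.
noop

[08] 08 00 → 0x0800
  op=0x0800>>11=0x1 ⇒ noop (N)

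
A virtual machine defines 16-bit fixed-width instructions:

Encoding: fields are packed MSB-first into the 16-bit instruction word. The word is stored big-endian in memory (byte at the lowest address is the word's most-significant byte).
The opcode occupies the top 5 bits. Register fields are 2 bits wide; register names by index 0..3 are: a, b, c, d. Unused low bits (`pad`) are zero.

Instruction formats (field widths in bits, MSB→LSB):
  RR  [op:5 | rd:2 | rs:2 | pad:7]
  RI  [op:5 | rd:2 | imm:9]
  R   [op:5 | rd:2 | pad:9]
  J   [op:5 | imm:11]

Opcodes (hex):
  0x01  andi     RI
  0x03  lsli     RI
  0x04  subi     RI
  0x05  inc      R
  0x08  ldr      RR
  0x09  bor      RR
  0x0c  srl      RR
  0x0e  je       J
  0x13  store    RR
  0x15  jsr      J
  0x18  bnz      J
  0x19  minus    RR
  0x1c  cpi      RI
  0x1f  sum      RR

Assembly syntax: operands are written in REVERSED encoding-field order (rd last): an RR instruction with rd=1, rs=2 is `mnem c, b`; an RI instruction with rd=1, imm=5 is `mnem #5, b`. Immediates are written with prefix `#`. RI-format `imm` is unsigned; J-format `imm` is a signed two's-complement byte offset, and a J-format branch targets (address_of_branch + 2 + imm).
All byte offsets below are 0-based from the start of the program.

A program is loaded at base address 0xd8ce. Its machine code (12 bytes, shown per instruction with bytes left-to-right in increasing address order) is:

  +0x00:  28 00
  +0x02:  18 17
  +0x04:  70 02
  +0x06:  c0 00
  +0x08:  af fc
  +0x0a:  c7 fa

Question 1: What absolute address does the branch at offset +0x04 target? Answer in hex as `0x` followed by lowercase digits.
+0x04: 70 02 ⇒ word 0x7002 (big)
  op=0x7002>>11=0xe ⇒ je (J)
  imm@[10:0]=0x2 ⇒ #2
  target = base 0xd8ce + off 0x04 + 2 + imm 2 = 0xd8d6

0xd8d6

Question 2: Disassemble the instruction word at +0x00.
inc a

[00] 28 00 → 0x2800
  op=0x2800>>11=0x5 ⇒ inc (R)
  rd: (w>>9)&0x3=0x0 → a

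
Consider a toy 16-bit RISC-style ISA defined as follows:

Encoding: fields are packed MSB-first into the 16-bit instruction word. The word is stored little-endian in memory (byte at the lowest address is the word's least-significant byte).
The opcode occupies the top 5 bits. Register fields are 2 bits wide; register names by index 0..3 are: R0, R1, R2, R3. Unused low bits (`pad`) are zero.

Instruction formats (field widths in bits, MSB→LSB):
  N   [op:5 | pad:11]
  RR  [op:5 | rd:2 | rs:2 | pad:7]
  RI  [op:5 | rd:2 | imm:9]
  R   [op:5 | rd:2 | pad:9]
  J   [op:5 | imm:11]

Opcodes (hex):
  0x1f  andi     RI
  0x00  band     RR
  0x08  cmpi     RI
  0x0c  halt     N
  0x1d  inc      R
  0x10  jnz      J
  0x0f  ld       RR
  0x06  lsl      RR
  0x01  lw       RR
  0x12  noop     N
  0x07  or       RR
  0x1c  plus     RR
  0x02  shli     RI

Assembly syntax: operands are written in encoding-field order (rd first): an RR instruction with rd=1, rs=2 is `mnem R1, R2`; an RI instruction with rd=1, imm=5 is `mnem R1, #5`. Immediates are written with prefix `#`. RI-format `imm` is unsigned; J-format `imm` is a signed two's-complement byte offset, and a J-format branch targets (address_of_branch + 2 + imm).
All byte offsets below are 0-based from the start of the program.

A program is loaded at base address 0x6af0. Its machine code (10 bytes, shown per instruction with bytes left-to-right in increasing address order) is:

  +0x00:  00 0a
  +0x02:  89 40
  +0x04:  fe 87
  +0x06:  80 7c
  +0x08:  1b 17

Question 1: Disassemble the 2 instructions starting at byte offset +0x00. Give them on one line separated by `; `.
off 0x00: read 00 0a as little → 0x0a00
  op=0x0a00>>11=0x1 ⇒ lw (RR)
  rd: (w>>9)&0x3=0x1 → R1
  rs: (w>>7)&0x3=0x0 → R0
off 0x02: read 89 40 as little → 0x4089
  op=0x4089>>11=0x8 ⇒ cmpi (RI)
  rd: (w>>9)&0x3=0x0 → R0
  imm: (w>>0)&0x1ff=0x89 → #137

lw R1, R0; cmpi R0, #137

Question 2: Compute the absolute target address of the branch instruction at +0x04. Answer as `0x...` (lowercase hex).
0x6af4

off 0x04: read fe 87 as little → 0x87fe
  op=0x87fe>>11=0x10 ⇒ jnz (J)
  imm@[10:0]=0x7fe (s11→-2) ⇒ #-2
  target = base 0x6af0 + off 0x04 + 2 + imm -2 = 0x6af4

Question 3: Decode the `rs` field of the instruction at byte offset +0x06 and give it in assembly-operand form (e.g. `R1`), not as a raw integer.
R1

off 0x06: read 80 7c as little → 0x7c80
  op=0x7c80>>11=0xf ⇒ ld (RR)
  rd@[10:9]=0x2 ⇒ R2
  rs@[8:7]=0x1 ⇒ R1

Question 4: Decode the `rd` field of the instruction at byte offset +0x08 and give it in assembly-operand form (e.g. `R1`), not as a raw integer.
R3

off 0x08: read 1b 17 as little → 0x171b
  opcode bits[15:11]=0x2: shli/RI
  rd@[10:9]=0x3 ⇒ R3
  imm@[8:0]=0x11b ⇒ #283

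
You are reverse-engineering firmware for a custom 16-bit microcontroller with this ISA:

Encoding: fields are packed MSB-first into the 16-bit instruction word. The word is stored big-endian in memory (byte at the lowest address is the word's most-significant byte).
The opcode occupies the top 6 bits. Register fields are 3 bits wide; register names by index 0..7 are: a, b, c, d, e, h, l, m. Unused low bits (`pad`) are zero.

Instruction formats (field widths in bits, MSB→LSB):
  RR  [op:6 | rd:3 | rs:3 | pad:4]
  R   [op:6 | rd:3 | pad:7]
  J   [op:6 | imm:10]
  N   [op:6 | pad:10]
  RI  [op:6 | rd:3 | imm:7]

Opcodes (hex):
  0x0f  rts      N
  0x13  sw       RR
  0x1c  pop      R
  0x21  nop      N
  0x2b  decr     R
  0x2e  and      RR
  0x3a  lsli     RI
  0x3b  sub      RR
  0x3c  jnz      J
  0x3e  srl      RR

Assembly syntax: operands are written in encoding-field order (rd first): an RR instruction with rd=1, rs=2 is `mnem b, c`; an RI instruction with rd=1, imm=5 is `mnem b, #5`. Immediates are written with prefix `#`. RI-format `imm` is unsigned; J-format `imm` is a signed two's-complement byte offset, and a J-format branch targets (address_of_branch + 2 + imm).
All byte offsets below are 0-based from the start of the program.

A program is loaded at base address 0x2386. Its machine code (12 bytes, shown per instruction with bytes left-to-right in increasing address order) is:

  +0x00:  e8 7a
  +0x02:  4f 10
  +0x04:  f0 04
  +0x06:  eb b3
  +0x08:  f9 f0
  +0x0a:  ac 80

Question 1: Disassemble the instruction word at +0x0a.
decr b

@+0a  big-endian(ac 80) = 0xac80
  opcode bits[15:10]=0x2b: decr/R
  [9:7] rd=1 = b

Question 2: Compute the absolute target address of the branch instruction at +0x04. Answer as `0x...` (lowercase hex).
0x2390

@+04  big-endian(f0 04) = 0xf004
  top 6b → 0x3c → jnz [J]
  [9:0] imm=4 = #4
  target = base 0x2386 + off 0x04 + 2 + imm 4 = 0x2390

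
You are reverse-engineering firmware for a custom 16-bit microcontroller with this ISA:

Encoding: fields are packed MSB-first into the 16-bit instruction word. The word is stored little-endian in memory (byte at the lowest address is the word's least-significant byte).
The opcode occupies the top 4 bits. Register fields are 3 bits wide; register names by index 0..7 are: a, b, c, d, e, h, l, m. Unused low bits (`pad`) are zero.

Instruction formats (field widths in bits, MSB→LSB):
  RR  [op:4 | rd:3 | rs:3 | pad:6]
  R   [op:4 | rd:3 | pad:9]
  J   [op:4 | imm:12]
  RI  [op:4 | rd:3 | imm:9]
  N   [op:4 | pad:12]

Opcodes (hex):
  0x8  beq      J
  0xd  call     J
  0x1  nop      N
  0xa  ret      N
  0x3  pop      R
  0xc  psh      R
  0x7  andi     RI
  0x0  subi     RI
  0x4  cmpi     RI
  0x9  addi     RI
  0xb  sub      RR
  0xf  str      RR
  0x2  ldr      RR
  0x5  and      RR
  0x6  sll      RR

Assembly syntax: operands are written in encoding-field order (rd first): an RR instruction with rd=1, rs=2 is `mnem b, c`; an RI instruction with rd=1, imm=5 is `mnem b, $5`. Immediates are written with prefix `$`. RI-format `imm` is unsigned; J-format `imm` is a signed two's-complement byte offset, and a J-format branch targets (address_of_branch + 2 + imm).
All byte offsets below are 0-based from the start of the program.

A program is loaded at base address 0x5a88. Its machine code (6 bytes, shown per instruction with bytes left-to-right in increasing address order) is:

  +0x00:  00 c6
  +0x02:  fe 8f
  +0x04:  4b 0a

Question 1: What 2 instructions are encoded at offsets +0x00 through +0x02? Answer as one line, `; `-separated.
psh d; beq $-2

off 0x00: read 00 c6 as little → 0xc600
  top 4b → 0xc → psh [R]
  rd@[11:9]=0x3 ⇒ d
off 0x02: read fe 8f as little → 0x8ffe
  top 4b → 0x8 → beq [J]
  imm@[11:0]=0xffe (s12→-2) ⇒ $-2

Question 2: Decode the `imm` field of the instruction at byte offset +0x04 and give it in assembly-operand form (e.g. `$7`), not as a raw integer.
[04] 4b 0a → 0x0a4b
  op=0x0a4b>>12=0x0 ⇒ subi (RI)
  rd: (w>>9)&0x7=0x5 → h
  imm: (w>>0)&0x1ff=0x4b → $75

$75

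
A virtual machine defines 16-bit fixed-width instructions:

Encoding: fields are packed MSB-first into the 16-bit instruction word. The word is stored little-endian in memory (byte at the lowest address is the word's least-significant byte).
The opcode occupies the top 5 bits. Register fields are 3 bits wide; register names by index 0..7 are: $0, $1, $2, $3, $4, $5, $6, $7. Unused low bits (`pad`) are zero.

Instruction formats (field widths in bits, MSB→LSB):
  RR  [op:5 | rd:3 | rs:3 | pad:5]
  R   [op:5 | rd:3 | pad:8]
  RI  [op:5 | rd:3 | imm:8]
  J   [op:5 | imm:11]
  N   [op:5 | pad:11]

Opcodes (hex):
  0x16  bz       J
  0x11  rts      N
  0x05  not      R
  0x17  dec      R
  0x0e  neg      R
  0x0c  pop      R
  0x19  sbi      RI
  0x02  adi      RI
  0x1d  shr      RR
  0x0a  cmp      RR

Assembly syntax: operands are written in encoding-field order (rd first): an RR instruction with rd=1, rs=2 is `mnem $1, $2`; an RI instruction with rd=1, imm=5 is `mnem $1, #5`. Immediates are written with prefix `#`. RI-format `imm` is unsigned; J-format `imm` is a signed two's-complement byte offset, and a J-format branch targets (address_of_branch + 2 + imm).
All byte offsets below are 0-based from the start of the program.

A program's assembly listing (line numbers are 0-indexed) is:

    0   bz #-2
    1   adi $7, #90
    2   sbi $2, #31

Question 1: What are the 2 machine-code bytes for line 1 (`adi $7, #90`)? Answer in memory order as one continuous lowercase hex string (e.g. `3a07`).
L1: adi op=0x2:5|rd=7:3|imm=90:8 ⇒ 0x175a ⇒ little 5a 17

5a17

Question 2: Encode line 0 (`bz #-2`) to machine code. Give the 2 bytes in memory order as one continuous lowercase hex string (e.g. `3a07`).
line 0 (bz): pack op=0x16:5|imm=-2:11 = 0xb7fe; little→ fe b7

feb7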